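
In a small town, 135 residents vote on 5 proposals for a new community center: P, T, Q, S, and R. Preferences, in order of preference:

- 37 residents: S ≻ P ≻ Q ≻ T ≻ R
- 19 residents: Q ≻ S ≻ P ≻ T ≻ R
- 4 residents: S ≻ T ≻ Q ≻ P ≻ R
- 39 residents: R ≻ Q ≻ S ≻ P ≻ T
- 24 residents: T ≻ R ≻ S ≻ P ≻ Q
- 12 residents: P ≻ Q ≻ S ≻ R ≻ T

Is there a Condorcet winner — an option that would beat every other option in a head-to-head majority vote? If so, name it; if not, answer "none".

none

Checking pairwise contests:
S beats P 123–12.
P beats T 107–28.
P beats Q 73–62.
Q beats S 70–65.
P beats R 72–63.
Every option loses at least one head-to-head, so there is no Condorcet winner.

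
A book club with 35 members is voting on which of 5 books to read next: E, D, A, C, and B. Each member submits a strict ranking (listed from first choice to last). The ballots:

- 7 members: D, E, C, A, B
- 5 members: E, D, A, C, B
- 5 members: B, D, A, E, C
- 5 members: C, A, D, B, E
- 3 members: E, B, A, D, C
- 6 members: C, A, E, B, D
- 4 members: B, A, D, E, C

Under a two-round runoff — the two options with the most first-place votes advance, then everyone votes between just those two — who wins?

C

Round 1 first-place votes: E 8, D 7, A 0, C 11, B 9.
C and B advance.
Runoff: C is preferred to B by 23 voters; B by 12.
C wins the runoff.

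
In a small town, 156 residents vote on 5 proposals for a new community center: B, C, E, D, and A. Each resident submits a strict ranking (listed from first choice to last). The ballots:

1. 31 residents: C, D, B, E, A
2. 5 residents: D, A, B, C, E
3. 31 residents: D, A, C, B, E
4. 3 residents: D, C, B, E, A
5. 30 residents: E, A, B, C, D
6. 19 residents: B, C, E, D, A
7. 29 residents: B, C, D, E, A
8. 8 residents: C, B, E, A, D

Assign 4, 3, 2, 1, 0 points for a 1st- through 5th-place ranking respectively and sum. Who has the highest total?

B: 31·2 + 5·2 + 31·1 + 3·2 + 30·2 + 19·4 + 29·4 + 8·3 = 385
C: 31·4 + 5·1 + 31·2 + 3·3 + 30·1 + 19·3 + 29·3 + 8·4 = 406
E: 31·1 + 5·0 + 31·0 + 3·1 + 30·4 + 19·2 + 29·1 + 8·2 = 237
D: 31·3 + 5·4 + 31·4 + 3·4 + 30·0 + 19·1 + 29·2 + 8·0 = 326
A: 31·0 + 5·3 + 31·3 + 3·0 + 30·3 + 19·0 + 29·0 + 8·1 = 206
C has the highest Borda score (406).

C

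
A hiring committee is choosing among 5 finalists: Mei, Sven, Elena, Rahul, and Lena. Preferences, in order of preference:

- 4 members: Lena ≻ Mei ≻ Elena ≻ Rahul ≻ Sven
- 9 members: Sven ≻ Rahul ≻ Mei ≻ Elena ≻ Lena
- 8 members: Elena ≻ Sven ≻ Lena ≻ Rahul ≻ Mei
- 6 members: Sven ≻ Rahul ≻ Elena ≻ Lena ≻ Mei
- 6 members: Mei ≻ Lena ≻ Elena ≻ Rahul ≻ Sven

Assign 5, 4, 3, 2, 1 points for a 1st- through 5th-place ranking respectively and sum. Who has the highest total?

Mei: 4·4 + 9·3 + 8·1 + 6·1 + 6·5 = 87
Sven: 4·1 + 9·5 + 8·4 + 6·5 + 6·1 = 117
Elena: 4·3 + 9·2 + 8·5 + 6·3 + 6·3 = 106
Rahul: 4·2 + 9·4 + 8·2 + 6·4 + 6·2 = 96
Lena: 4·5 + 9·1 + 8·3 + 6·2 + 6·4 = 89
Sven has the highest Borda score (117).

Sven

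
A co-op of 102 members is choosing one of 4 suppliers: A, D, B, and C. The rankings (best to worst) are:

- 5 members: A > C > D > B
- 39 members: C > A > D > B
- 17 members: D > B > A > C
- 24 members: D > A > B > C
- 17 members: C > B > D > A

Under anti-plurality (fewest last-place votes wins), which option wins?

Last-place votes: A 17, D 0, B 44, C 41.
D is ranked last by the fewest voters, so D wins.

D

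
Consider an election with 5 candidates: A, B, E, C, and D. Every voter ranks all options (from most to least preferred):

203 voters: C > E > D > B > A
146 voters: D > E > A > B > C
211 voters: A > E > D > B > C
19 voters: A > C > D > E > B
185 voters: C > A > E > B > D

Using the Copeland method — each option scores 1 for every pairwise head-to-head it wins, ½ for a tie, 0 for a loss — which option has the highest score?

A: beats B, E, and D; loses to C → score 3.
B: loses to A, E, C, and D → score 0.
E: beats B and D; loses to A and C → score 2.
C: beats A, B, E, and D → score 4.
D: beats B; loses to A, E, and C → score 1.
C has the best pairwise record.

C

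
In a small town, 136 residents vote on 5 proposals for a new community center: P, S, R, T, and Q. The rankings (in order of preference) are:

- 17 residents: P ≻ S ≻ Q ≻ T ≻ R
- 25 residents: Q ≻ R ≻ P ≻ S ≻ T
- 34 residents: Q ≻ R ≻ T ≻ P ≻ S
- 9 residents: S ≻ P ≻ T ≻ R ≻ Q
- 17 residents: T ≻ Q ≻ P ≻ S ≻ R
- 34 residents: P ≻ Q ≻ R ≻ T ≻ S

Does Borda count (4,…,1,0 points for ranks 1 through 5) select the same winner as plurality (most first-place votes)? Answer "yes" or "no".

yes

Borda — scores: P 349, S 129, R 254, T 205, Q 423. Winner: Q.
Plurality — first-place votes: P 51, S 9, R 0, T 17, Q 59. Winner: Q.
The two methods agree.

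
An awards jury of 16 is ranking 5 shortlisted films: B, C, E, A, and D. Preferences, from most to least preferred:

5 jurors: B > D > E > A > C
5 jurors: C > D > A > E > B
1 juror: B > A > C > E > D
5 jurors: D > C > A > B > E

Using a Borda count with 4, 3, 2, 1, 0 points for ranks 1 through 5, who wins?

D

B: 5·4 + 5·0 + 1·4 + 5·1 = 29
C: 5·0 + 5·4 + 1·2 + 5·3 = 37
E: 5·2 + 5·1 + 1·1 + 5·0 = 16
A: 5·1 + 5·2 + 1·3 + 5·2 = 28
D: 5·3 + 5·3 + 1·0 + 5·4 = 50
D has the highest Borda score (50).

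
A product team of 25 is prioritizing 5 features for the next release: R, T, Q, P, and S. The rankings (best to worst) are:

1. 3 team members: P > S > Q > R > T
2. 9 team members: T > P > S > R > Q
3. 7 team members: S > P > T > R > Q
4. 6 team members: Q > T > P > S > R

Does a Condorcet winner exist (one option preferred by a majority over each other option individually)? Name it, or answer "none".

T vs R: 22–3 for T.
T vs Q: 16–9 for T.
T vs P: 15–10 for T.
T vs S: 15–10 for T.
T beats every other option head-to-head.

T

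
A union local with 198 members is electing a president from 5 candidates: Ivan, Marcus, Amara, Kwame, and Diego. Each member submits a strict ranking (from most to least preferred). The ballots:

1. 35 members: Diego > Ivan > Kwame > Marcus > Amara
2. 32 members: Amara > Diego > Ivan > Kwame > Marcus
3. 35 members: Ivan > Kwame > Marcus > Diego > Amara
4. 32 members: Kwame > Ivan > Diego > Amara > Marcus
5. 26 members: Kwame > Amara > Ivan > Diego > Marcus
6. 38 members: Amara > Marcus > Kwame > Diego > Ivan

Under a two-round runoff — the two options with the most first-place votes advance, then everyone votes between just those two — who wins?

Kwame

Round 1 first-place votes: Ivan 35, Marcus 0, Amara 70, Kwame 58, Diego 35.
Amara and Kwame advance.
Runoff: Amara is preferred to Kwame by 70 voters; Kwame by 128.
Kwame wins the runoff.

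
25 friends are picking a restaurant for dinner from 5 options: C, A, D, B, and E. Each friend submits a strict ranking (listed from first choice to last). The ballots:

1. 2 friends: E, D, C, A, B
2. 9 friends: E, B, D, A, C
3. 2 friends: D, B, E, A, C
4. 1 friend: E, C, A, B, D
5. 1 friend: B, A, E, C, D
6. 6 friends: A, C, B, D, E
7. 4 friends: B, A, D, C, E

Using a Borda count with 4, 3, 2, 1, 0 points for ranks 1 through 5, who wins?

C: 2·2 + 9·0 + 2·0 + 1·3 + 1·1 + 6·3 + 4·1 = 30
A: 2·1 + 9·1 + 2·1 + 1·2 + 1·3 + 6·4 + 4·3 = 54
D: 2·3 + 9·2 + 2·4 + 1·0 + 1·0 + 6·1 + 4·2 = 46
B: 2·0 + 9·3 + 2·3 + 1·1 + 1·4 + 6·2 + 4·4 = 66
E: 2·4 + 9·4 + 2·2 + 1·4 + 1·2 + 6·0 + 4·0 = 54
B has the highest Borda score (66).

B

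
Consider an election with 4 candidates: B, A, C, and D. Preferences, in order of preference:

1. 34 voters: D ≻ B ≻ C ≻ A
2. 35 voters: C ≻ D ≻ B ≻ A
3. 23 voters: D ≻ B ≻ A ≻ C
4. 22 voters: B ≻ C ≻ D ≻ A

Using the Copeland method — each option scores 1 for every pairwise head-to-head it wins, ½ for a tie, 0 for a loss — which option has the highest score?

B: beats A and C; loses to D → score 2.
A: loses to B, C, and D → score 0.
C: beats A; ties D; loses to B → score 1.5.
D: beats B and A; ties C → score 2.5.
D has the best pairwise record.

D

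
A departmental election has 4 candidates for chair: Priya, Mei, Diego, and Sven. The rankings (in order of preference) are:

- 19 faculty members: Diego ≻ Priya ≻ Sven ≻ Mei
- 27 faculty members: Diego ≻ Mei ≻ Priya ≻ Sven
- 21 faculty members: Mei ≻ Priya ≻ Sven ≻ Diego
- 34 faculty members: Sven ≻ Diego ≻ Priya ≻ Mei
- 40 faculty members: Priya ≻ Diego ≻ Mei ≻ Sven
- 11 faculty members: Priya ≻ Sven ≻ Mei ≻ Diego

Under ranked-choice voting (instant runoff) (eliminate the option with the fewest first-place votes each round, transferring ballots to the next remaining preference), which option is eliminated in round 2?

Round 1: Priya 51, Mei 21, Diego 46, Sven 34. Eliminate Mei.
Round 2: Priya 72, Diego 46, Sven 34. Eliminate Sven.

Sven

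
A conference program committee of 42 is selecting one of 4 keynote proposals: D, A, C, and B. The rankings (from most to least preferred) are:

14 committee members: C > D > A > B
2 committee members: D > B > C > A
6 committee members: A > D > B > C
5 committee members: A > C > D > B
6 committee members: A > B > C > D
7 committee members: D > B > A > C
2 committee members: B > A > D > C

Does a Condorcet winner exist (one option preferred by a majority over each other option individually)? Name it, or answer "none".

none

Checking pairwise contests:
C beats D 25–17.
D beats A 23–19.
A beats C 26–16.
D beats B 34–8.
Every option loses at least one head-to-head, so there is no Condorcet winner.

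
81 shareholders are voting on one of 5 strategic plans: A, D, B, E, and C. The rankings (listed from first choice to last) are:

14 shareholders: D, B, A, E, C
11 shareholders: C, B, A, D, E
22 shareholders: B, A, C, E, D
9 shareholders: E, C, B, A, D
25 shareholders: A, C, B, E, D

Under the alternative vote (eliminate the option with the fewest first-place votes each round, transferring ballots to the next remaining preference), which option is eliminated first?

Round 1: A 25, D 14, B 22, E 9, C 11. Eliminate E.

E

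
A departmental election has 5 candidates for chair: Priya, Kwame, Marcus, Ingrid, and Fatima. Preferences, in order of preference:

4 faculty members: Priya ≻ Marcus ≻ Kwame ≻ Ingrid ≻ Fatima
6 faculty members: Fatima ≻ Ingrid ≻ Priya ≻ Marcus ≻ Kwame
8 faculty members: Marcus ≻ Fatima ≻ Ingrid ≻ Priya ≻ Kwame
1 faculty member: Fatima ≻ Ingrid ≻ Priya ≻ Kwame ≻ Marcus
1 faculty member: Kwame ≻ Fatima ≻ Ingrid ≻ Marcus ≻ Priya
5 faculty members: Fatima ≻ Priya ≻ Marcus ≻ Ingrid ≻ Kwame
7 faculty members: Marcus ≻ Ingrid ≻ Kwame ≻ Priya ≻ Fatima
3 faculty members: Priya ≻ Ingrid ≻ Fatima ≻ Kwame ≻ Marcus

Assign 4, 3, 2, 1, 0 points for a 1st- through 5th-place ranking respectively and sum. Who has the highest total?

Marcus

Priya: 4·4 + 6·2 + 8·1 + 1·2 + 1·0 + 5·3 + 7·1 + 3·4 = 72
Kwame: 4·2 + 6·0 + 8·0 + 1·1 + 1·4 + 5·0 + 7·2 + 3·1 = 30
Marcus: 4·3 + 6·1 + 8·4 + 1·0 + 1·1 + 5·2 + 7·4 + 3·0 = 89
Ingrid: 4·1 + 6·3 + 8·2 + 1·3 + 1·2 + 5·1 + 7·3 + 3·3 = 78
Fatima: 4·0 + 6·4 + 8·3 + 1·4 + 1·3 + 5·4 + 7·0 + 3·2 = 81
Marcus has the highest Borda score (89).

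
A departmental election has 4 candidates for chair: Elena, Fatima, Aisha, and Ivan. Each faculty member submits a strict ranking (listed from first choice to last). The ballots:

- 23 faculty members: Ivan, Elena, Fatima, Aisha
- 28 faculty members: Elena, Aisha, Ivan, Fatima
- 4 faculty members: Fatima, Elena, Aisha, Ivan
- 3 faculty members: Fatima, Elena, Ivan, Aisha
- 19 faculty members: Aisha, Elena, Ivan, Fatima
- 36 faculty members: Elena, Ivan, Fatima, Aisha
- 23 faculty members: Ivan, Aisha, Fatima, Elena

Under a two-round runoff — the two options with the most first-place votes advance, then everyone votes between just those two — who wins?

Round 1 first-place votes: Elena 64, Fatima 7, Aisha 19, Ivan 46.
Elena and Ivan advance.
Runoff: Elena is preferred to Ivan by 90 voters; Ivan by 46.
Elena wins the runoff.

Elena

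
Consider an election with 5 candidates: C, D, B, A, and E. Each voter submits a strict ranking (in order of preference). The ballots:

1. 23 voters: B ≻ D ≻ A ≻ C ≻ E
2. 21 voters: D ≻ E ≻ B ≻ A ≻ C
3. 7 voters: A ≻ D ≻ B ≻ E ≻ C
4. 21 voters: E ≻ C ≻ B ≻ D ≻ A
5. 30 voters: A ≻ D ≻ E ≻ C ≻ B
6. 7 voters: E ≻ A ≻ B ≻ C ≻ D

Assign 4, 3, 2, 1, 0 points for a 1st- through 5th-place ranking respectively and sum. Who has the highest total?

C: 23·1 + 21·0 + 7·0 + 21·3 + 30·1 + 7·1 = 123
D: 23·3 + 21·4 + 7·3 + 21·1 + 30·3 + 7·0 = 285
B: 23·4 + 21·2 + 7·2 + 21·2 + 30·0 + 7·2 = 204
A: 23·2 + 21·1 + 7·4 + 21·0 + 30·4 + 7·3 = 236
E: 23·0 + 21·3 + 7·1 + 21·4 + 30·2 + 7·4 = 242
D has the highest Borda score (285).

D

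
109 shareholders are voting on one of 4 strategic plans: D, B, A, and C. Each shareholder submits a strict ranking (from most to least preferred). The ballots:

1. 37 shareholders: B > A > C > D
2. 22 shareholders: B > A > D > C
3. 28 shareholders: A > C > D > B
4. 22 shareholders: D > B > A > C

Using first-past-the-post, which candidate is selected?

First-place votes: D 22, B 59, A 28, C 0.
B has the most first-place votes.

B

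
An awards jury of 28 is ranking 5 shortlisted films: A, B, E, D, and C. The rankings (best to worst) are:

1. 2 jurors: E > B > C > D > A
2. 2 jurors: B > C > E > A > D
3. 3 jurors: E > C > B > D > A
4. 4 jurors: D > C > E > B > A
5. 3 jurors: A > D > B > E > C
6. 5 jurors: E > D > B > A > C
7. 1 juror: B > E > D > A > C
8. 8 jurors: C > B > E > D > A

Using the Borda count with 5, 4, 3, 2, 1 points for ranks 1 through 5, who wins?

E

A: 2·1 + 2·2 + 3·1 + 4·1 + 3·5 + 5·2 + 1·2 + 8·1 = 48
B: 2·4 + 2·5 + 3·3 + 4·2 + 3·3 + 5·3 + 1·5 + 8·4 = 96
E: 2·5 + 2·3 + 3·5 + 4·3 + 3·2 + 5·5 + 1·4 + 8·3 = 102
D: 2·2 + 2·1 + 3·2 + 4·5 + 3·4 + 5·4 + 1·3 + 8·2 = 83
C: 2·3 + 2·4 + 3·4 + 4·4 + 3·1 + 5·1 + 1·1 + 8·5 = 91
E has the highest Borda score (102).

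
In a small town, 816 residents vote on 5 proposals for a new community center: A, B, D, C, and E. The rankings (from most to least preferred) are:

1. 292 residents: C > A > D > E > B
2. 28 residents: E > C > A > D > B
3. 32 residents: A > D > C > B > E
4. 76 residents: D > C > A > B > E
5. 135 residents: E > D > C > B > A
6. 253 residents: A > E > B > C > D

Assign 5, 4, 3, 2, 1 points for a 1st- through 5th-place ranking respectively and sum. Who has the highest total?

A: 292·4 + 28·3 + 32·5 + 76·3 + 135·1 + 253·5 = 3040
B: 292·1 + 28·1 + 32·2 + 76·2 + 135·2 + 253·3 = 1565
D: 292·3 + 28·2 + 32·4 + 76·5 + 135·4 + 253·1 = 2233
C: 292·5 + 28·4 + 32·3 + 76·4 + 135·3 + 253·2 = 2883
E: 292·2 + 28·5 + 32·1 + 76·1 + 135·5 + 253·4 = 2519
A has the highest Borda score (3040).

A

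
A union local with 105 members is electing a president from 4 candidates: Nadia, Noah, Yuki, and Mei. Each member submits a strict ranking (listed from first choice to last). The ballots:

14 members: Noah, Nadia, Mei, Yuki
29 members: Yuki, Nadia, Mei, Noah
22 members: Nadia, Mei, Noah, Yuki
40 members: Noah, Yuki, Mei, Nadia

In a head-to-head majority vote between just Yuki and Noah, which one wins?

Noah

Voters preferring Yuki to Noah: 29; preferring Noah to Yuki: 76.
Noah wins the head-to-head.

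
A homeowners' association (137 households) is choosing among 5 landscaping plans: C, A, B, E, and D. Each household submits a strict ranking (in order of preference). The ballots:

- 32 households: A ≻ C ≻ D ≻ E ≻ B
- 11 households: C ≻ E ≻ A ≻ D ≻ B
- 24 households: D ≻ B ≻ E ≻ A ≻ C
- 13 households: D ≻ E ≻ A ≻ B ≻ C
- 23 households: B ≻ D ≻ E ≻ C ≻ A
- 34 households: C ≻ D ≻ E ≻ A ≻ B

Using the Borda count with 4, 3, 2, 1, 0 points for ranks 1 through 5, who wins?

D

C: 32·3 + 11·4 + 24·0 + 13·0 + 23·1 + 34·4 = 299
A: 32·4 + 11·2 + 24·1 + 13·2 + 23·0 + 34·1 = 234
B: 32·0 + 11·0 + 24·3 + 13·1 + 23·4 + 34·0 = 177
E: 32·1 + 11·3 + 24·2 + 13·3 + 23·2 + 34·2 = 266
D: 32·2 + 11·1 + 24·4 + 13·4 + 23·3 + 34·3 = 394
D has the highest Borda score (394).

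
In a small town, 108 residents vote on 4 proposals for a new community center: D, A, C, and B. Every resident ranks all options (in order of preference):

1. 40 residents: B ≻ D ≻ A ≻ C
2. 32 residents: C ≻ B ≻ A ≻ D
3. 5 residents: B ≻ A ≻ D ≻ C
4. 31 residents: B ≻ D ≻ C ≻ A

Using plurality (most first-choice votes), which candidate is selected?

First-place votes: D 0, A 0, C 32, B 76.
B has the most first-place votes.

B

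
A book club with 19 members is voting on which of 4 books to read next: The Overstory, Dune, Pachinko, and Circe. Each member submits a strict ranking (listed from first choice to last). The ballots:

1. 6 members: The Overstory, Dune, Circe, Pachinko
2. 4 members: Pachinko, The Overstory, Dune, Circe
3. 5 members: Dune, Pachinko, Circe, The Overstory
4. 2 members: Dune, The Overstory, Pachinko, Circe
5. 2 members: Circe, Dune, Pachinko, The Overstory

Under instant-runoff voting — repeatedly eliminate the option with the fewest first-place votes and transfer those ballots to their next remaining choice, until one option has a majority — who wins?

Round 1: The Overstory 6, Dune 7, Pachinko 4, Circe 2. Eliminate Circe.
Round 2: The Overstory 6, Dune 9, Pachinko 4. Eliminate Pachinko.
Round 3: The Overstory 10, Dune 9. The Overstory has a majority.

The Overstory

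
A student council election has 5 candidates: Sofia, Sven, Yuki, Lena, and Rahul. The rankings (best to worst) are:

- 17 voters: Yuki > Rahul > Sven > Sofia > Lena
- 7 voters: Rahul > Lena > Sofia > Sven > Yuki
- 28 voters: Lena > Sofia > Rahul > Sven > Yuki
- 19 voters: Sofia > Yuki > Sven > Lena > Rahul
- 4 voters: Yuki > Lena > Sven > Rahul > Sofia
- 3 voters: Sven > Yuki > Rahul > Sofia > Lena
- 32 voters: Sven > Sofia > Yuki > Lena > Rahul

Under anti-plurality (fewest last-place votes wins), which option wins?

Sven

Last-place votes: Sofia 4, Sven 0, Yuki 35, Lena 20, Rahul 51.
Sven is ranked last by the fewest voters, so Sven wins.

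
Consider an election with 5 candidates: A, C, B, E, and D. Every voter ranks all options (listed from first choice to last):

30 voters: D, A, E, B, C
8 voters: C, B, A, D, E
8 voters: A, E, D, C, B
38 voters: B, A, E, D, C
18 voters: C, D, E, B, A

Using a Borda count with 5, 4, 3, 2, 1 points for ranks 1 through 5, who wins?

A: 30·4 + 8·3 + 8·5 + 38·4 + 18·1 = 354
C: 30·1 + 8·5 + 8·2 + 38·1 + 18·5 = 214
B: 30·2 + 8·4 + 8·1 + 38·5 + 18·2 = 326
E: 30·3 + 8·1 + 8·4 + 38·3 + 18·3 = 298
D: 30·5 + 8·2 + 8·3 + 38·2 + 18·4 = 338
A has the highest Borda score (354).

A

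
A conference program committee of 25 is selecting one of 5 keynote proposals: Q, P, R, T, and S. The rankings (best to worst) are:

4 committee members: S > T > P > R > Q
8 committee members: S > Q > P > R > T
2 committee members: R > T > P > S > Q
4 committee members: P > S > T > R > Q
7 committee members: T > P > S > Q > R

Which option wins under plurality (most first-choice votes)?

S

First-place votes: Q 0, P 4, R 2, T 7, S 12.
S has the most first-place votes.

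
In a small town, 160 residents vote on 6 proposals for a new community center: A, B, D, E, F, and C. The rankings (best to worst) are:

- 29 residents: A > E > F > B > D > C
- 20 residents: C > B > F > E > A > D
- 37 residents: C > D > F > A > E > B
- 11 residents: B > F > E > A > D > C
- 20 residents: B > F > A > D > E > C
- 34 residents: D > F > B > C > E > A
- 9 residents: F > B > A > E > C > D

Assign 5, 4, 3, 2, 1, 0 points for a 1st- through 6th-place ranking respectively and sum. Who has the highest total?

F

A: 29·5 + 20·1 + 37·2 + 11·2 + 20·3 + 34·0 + 9·3 = 348
B: 29·2 + 20·4 + 37·0 + 11·5 + 20·5 + 34·3 + 9·4 = 431
D: 29·1 + 20·0 + 37·4 + 11·1 + 20·2 + 34·5 + 9·0 = 398
E: 29·4 + 20·2 + 37·1 + 11·3 + 20·1 + 34·1 + 9·2 = 298
F: 29·3 + 20·3 + 37·3 + 11·4 + 20·4 + 34·4 + 9·5 = 563
C: 29·0 + 20·5 + 37·5 + 11·0 + 20·0 + 34·2 + 9·1 = 362
F has the highest Borda score (563).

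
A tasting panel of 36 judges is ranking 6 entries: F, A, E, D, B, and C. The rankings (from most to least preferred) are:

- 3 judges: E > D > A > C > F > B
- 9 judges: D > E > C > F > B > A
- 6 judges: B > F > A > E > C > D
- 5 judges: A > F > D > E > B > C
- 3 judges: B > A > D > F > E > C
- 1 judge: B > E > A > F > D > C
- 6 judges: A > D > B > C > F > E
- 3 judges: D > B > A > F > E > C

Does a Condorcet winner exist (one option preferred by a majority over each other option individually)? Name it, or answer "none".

Checking pairwise contests:
A beats F 21–15.
B beats A 22–14.
F beats E 23–13.
A beats D 21–15.
D beats B 26–10.
A beats C 27–9.
Every option loses at least one head-to-head, so there is no Condorcet winner.

none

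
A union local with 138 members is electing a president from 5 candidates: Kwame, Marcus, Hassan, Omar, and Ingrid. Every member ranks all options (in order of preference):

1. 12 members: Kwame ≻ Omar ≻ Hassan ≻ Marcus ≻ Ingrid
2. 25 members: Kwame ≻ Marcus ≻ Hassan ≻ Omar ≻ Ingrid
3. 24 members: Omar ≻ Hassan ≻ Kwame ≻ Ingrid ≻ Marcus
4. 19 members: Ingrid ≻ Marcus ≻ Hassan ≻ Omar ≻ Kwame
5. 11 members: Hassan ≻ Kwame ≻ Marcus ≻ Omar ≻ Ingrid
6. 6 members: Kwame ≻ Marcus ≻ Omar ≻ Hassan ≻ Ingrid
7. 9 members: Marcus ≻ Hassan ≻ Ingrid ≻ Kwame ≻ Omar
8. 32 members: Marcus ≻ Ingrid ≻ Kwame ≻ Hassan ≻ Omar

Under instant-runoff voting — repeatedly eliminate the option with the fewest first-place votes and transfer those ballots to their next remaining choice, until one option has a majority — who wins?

Kwame

Round 1: Kwame 43, Marcus 41, Hassan 11, Omar 24, Ingrid 19. Eliminate Hassan.
Round 2: Kwame 54, Marcus 41, Omar 24, Ingrid 19. Eliminate Ingrid.
Round 3: Kwame 54, Marcus 60, Omar 24. Eliminate Omar.
Round 4: Kwame 78, Marcus 60. Kwame has a majority.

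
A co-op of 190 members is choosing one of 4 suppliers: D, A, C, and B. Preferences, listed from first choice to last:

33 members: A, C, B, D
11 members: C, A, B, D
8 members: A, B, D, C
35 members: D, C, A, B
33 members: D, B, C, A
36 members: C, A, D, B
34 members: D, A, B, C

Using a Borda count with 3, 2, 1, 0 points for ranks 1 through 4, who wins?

D: 33·0 + 11·0 + 8·1 + 35·3 + 33·3 + 36·1 + 34·3 = 350
A: 33·3 + 11·2 + 8·3 + 35·1 + 33·0 + 36·2 + 34·2 = 320
C: 33·2 + 11·3 + 8·0 + 35·2 + 33·1 + 36·3 + 34·0 = 310
B: 33·1 + 11·1 + 8·2 + 35·0 + 33·2 + 36·0 + 34·1 = 160
D has the highest Borda score (350).

D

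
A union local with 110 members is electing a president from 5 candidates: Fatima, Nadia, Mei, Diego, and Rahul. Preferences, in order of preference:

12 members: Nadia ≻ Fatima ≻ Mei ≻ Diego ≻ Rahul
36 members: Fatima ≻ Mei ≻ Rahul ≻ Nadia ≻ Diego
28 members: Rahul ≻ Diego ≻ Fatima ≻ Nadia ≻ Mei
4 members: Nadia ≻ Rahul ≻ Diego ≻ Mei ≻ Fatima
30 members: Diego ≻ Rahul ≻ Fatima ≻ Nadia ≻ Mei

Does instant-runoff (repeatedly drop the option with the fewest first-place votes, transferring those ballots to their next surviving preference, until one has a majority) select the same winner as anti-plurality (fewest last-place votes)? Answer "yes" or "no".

Instant-runoff — R1 Fatima 36, Nadia 16, Mei 0, Diego 30, Rahul 28 (Mei out); R2 Fatima 36, Nadia 16, Diego 30, Rahul 28 (Nadia out); R3 Fatima 48, Diego 30, Rahul 32 (Diego out); R4 Fatima 48, Rahul 62 (Rahul winner). Winner: Rahul.
Anti-plurality — last-place votes: Fatima 4, Nadia 0, Mei 58, Diego 36, Rahul 12. Winner: Nadia.
The two methods disagree.

no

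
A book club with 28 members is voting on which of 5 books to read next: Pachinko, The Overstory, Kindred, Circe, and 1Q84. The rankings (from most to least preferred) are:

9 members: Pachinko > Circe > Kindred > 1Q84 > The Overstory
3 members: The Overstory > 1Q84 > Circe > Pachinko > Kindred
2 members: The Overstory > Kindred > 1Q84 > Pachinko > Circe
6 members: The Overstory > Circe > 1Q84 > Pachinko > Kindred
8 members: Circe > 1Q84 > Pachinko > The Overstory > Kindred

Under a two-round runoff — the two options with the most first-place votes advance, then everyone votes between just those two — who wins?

Pachinko

Round 1 first-place votes: Pachinko 9, The Overstory 11, Kindred 0, Circe 8, 1Q84 0.
The Overstory and Pachinko advance.
Runoff: The Overstory is preferred to Pachinko by 11 voters; Pachinko by 17.
Pachinko wins the runoff.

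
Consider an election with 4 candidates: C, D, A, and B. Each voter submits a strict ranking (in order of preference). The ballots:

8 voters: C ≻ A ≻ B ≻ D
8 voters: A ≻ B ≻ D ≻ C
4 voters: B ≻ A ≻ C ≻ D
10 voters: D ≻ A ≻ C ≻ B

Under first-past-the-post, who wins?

D

First-place votes: C 8, D 10, A 8, B 4.
D has the most first-place votes.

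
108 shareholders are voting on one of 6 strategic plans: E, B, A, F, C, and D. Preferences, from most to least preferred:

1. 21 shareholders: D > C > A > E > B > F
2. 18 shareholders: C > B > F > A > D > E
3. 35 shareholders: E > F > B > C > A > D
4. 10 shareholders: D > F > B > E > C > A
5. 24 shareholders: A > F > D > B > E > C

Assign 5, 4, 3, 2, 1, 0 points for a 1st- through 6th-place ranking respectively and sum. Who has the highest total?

E: 21·2 + 18·0 + 35·5 + 10·2 + 24·1 = 261
B: 21·1 + 18·4 + 35·3 + 10·3 + 24·2 = 276
A: 21·3 + 18·2 + 35·1 + 10·0 + 24·5 = 254
F: 21·0 + 18·3 + 35·4 + 10·4 + 24·4 = 330
C: 21·4 + 18·5 + 35·2 + 10·1 + 24·0 = 254
D: 21·5 + 18·1 + 35·0 + 10·5 + 24·3 = 245
F has the highest Borda score (330).

F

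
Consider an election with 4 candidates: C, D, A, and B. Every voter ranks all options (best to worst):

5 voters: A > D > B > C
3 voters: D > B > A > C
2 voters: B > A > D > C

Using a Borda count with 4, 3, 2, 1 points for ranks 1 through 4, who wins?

A

C: 5·1 + 3·1 + 2·1 = 10
D: 5·3 + 3·4 + 2·2 = 31
A: 5·4 + 3·2 + 2·3 = 32
B: 5·2 + 3·3 + 2·4 = 27
A has the highest Borda score (32).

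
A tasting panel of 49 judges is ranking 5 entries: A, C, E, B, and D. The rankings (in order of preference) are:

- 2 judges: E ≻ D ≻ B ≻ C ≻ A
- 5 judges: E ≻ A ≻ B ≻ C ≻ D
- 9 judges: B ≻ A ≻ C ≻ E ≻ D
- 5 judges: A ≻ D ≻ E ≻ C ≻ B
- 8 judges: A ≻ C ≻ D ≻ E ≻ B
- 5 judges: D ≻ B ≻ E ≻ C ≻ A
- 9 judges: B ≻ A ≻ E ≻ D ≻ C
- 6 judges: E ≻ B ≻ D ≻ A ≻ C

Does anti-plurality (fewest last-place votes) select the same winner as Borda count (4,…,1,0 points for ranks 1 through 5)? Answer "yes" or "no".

no

Anti-plurality — last-place votes: A 7, C 15, E 0, B 13, D 14. Winner: E.
Borda — scores: A 127, C 59, E 107, B 119, D 78. Winner: A.
The two methods disagree.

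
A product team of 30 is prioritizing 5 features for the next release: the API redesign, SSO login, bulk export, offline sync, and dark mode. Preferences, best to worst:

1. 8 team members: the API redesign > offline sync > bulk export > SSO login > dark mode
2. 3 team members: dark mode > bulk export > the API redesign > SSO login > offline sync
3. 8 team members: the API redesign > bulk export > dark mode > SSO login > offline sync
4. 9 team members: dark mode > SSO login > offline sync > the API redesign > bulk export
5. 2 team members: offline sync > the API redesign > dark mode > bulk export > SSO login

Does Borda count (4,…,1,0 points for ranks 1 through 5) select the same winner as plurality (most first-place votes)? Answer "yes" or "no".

Borda — scores: the API redesign 85, SSO login 46, bulk export 51, offline sync 50, dark mode 68. Winner: the API redesign.
Plurality — first-place votes: the API redesign 16, SSO login 0, bulk export 0, offline sync 2, dark mode 12. Winner: the API redesign.
The two methods agree.

yes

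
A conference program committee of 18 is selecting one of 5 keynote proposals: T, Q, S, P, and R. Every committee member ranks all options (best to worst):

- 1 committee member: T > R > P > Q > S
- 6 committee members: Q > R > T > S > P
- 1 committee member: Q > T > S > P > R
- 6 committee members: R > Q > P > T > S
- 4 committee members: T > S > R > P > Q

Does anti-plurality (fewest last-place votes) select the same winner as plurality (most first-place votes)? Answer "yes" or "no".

no

Anti-plurality — last-place votes: T 0, Q 4, S 7, P 6, R 1. Winner: T.
Plurality — first-place votes: T 5, Q 7, S 0, P 0, R 6. Winner: Q.
The two methods disagree.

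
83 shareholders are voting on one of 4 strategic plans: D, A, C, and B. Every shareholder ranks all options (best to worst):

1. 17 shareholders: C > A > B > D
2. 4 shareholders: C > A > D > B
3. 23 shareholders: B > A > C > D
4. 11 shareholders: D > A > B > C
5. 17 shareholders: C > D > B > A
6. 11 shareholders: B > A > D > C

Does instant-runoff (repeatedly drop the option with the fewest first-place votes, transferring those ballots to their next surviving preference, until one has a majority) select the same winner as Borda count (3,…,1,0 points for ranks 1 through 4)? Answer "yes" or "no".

yes

Instant-runoff — R1 D 11, A 0, C 38, B 34 (A out); R2 D 11, C 38, B 34 (D out); R3 C 38, B 45 (B winner). Winner: B.
Borda — scores: D 82, A 132, C 137, B 147. Winner: B.
The two methods agree.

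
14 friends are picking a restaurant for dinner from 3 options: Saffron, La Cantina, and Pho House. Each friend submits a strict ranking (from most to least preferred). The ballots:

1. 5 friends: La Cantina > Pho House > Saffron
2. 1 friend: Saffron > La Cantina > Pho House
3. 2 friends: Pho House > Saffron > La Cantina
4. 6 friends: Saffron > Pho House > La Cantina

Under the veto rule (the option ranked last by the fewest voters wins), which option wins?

Pho House

Last-place votes: Saffron 5, La Cantina 8, Pho House 1.
Pho House is ranked last by the fewest voters, so Pho House wins.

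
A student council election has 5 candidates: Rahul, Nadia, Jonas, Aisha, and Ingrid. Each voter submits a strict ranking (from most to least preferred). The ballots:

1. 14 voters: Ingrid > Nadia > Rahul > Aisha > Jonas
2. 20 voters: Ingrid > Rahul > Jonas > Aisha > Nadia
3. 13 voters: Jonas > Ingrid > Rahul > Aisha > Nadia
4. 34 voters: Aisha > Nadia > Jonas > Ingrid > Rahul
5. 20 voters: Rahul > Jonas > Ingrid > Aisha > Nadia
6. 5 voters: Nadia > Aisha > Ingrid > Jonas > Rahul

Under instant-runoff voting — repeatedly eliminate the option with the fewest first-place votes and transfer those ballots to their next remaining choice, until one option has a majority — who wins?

Ingrid

Round 1: Rahul 20, Nadia 5, Jonas 13, Aisha 34, Ingrid 34. Eliminate Nadia.
Round 2: Rahul 20, Jonas 13, Aisha 39, Ingrid 34. Eliminate Jonas.
Round 3: Rahul 20, Aisha 39, Ingrid 47. Eliminate Rahul.
Round 4: Aisha 39, Ingrid 67. Ingrid has a majority.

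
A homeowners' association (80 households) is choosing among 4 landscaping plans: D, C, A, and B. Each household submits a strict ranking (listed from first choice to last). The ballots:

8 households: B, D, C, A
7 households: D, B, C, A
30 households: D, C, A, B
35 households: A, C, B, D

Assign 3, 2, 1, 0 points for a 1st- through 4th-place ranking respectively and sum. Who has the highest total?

D: 8·2 + 7·3 + 30·3 + 35·0 = 127
C: 8·1 + 7·1 + 30·2 + 35·2 = 145
A: 8·0 + 7·0 + 30·1 + 35·3 = 135
B: 8·3 + 7·2 + 30·0 + 35·1 = 73
C has the highest Borda score (145).

C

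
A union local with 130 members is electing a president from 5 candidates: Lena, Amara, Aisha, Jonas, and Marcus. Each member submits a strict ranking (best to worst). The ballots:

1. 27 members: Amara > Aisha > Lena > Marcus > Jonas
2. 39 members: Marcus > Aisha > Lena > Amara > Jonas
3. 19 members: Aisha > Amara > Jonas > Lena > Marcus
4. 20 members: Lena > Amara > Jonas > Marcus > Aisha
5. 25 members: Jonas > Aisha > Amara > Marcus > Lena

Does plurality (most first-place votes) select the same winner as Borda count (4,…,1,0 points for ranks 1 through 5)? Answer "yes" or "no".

no

Plurality — first-place votes: Lena 20, Amara 27, Aisha 19, Jonas 25, Marcus 39. Winner: Marcus.
Borda — scores: Lena 231, Amara 314, Aisha 349, Jonas 178, Marcus 228. Winner: Aisha.
The two methods disagree.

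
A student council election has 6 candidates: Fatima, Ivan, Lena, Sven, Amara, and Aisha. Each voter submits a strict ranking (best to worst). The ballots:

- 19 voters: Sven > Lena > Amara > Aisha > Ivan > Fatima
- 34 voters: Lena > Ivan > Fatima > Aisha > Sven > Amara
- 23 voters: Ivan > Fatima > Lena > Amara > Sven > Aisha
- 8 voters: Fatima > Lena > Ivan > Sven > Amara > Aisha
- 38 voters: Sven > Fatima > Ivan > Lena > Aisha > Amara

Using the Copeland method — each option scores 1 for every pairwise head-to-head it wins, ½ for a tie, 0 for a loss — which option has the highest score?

Fatima: beats Lena, Sven, Amara, and Aisha; loses to Ivan → score 4.
Ivan: beats Fatima, Sven, Amara, and Aisha; ties Lena → score 4.5.
Lena: beats Sven, Amara, and Aisha; ties Ivan; loses to Fatima → score 3.5.
Sven: beats Amara and Aisha; loses to Fatima, Ivan, and Lena → score 2.
Amara: loses to Fatima, Ivan, Lena, Sven, and Aisha → score 0.
Aisha: beats Amara; loses to Fatima, Ivan, Lena, and Sven → score 1.
Ivan has the best pairwise record.

Ivan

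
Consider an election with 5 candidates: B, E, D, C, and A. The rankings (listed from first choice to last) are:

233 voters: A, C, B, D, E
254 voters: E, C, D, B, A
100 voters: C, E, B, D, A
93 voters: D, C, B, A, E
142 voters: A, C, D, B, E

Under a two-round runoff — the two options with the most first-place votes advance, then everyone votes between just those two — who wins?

A

Round 1 first-place votes: B 0, E 254, D 93, C 100, A 375.
A and E advance.
Runoff: A is preferred to E by 468 voters; E by 354.
A wins the runoff.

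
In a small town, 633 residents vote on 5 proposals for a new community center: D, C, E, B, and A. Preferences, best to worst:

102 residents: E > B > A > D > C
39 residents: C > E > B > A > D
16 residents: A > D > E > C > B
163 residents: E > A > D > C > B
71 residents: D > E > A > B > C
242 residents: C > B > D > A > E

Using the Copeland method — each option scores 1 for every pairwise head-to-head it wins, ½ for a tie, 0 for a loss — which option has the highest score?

D: beats C and E; loses to B and A → score 2.
C: beats B; loses to D, E, and A → score 1.
E: beats C, B, and A; loses to D → score 3.
B: beats D and A; loses to C and E → score 2.
A: beats D and C; loses to E and B → score 2.
E has the best pairwise record.

E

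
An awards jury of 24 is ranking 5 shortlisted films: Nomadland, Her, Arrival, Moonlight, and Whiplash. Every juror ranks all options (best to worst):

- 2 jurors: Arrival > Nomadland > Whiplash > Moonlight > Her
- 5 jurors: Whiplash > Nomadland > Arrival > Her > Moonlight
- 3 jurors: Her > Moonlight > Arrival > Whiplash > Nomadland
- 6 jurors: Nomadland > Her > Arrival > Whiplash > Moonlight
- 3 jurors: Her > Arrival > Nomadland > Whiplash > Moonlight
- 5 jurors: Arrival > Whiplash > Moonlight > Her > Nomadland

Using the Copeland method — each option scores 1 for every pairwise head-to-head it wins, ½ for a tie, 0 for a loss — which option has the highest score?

Arrival

Nomadland: beats Her and Moonlight; loses to Arrival and Whiplash → score 2.
Her: beats Moonlight; ties Arrival and Whiplash; loses to Nomadland → score 2.
Arrival: beats Nomadland, Moonlight, and Whiplash; ties Her → score 3.5.
Moonlight: loses to Nomadland, Her, Arrival, and Whiplash → score 0.
Whiplash: beats Nomadland and Moonlight; ties Her; loses to Arrival → score 2.5.
Arrival has the best pairwise record.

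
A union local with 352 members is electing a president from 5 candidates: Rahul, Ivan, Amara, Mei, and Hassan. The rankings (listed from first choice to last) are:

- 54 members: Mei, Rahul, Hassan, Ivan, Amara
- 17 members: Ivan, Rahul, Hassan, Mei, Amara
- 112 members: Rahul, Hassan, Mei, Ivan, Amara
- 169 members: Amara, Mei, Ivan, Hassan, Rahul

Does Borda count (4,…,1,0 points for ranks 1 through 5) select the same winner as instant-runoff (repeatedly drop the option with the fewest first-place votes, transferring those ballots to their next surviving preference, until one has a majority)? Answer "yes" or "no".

Borda — scores: Rahul 661, Ivan 572, Amara 676, Mei 964, Hassan 647. Winner: Mei.
Instant-runoff — R1 Rahul 112, Ivan 17, Amara 169, Mei 54, Hassan 0 (Hassan out); R2 Rahul 112, Ivan 17, Amara 169, Mei 54 (Ivan out); R3 Rahul 129, Amara 169, Mei 54 (Mei out); R4 Rahul 183, Amara 169 (Rahul winner). Winner: Rahul.
The two methods disagree.

no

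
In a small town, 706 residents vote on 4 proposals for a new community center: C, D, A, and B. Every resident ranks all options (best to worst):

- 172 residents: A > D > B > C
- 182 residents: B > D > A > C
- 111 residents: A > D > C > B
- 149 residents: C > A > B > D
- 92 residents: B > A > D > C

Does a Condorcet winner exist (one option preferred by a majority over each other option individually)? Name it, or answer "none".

A

A vs C: 557–149 for A.
A vs D: 524–182 for A.
A vs B: 432–274 for A.
A beats every other option head-to-head.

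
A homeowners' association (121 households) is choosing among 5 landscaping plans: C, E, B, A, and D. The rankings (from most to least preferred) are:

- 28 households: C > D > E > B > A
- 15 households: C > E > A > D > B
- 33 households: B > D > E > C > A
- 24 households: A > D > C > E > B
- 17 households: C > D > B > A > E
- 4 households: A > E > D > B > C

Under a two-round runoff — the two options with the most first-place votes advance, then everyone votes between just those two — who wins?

C

Round 1 first-place votes: C 60, E 0, B 33, A 28, D 0.
C and B advance.
Runoff: C is preferred to B by 84 voters; B by 37.
C wins the runoff.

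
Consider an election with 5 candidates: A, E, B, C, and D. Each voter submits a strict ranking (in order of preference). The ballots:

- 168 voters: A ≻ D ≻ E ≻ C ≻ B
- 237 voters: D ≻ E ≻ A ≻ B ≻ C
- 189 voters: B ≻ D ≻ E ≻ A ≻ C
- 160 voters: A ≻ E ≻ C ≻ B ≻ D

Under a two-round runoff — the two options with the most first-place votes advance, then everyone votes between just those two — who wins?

D

Round 1 first-place votes: A 328, E 0, B 189, C 0, D 237.
A and D advance.
Runoff: A is preferred to D by 328 voters; D by 426.
D wins the runoff.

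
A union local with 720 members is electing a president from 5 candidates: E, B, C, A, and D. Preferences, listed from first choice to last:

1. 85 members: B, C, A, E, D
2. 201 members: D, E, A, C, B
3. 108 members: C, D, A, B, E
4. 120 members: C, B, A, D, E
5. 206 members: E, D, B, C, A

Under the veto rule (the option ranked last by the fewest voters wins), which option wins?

C

Last-place votes: E 228, B 201, C 0, A 206, D 85.
C is ranked last by the fewest voters, so C wins.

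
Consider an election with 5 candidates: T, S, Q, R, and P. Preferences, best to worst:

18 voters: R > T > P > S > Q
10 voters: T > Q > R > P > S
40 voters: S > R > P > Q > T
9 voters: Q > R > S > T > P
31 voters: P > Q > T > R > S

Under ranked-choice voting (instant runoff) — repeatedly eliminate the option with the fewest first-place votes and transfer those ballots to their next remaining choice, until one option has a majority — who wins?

Round 1: T 10, S 40, Q 9, R 18, P 31. Eliminate Q.
Round 2: T 10, S 40, R 27, P 31. Eliminate T.
Round 3: S 40, R 37, P 31. Eliminate P.
Round 4: S 40, R 68. R has a majority.

R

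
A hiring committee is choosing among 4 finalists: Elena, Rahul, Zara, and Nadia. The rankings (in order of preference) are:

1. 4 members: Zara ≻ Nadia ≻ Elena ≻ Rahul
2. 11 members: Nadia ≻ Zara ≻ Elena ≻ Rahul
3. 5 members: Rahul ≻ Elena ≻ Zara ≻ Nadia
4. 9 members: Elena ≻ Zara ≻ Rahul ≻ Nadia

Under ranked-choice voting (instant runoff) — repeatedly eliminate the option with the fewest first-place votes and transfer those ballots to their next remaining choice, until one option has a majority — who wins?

Round 1: Elena 9, Rahul 5, Zara 4, Nadia 11. Eliminate Zara.
Round 2: Elena 9, Rahul 5, Nadia 15. Nadia has a majority.

Nadia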